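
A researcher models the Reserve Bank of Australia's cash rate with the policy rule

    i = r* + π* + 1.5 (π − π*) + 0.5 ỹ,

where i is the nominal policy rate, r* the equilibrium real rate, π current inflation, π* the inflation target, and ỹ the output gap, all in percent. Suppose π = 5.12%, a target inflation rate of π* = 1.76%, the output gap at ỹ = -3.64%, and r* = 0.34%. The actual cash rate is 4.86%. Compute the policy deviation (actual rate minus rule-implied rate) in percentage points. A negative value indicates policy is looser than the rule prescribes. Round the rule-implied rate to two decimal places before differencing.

i = 0.34 + 1.76 + 1.5 × (5.12 − 1.76) + 0.5 × (-3.64)
   = 0.34 + 1.76 + 5.04 − 1.82 = 5.32
Deviation = 4.86 − 5.32 = -0.46 pp.

-0.46 pp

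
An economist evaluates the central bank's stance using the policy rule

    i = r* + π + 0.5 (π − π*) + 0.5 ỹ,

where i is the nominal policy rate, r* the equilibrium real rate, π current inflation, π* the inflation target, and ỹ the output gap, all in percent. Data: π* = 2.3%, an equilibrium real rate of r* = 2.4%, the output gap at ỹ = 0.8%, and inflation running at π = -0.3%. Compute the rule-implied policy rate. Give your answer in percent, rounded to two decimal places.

1.20%

i = 2.4 + (-0.3) + 0.5 × (-0.3 − 2.3) + 0.5 × 0.8
   = 2.4 − 0.3 − 1.3 + 0.4 = 1.20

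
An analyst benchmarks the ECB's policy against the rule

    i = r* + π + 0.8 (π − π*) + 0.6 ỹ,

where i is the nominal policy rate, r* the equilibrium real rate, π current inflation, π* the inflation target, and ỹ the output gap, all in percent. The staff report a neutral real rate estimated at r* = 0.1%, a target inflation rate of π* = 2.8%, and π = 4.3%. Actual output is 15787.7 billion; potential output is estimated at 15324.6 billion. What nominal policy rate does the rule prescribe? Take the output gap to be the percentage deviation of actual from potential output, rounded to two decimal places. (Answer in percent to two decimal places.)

Output gap = 100 × (15787.7 − 15324.6) / 15324.6 = 3.02%.
i = 0.10 + 4.30 + 0.8 × (4.30 − 2.80) + 0.6 × 3.02
   = 0.10 + 4.3 + 1.2 + 1.812 = 7.41

7.41%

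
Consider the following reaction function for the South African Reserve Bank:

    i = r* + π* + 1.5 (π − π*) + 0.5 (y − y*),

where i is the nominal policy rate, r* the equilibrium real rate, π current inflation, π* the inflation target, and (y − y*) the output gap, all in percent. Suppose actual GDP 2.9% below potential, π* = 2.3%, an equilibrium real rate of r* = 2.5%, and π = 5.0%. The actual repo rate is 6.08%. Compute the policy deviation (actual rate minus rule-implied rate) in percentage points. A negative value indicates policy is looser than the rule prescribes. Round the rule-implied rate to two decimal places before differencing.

-1.32 pp

Output 2.9% below potential → (y − y*) = -2.9.
i = 2.5 + 2.3 + 1.5 × (5.0 − 2.3) + 0.5 × (-2.9)
   = 2.5 + 2.3 + 4.05 − 1.45 = 7.40
Deviation = 6.08 − 7.40 = -1.32 pp.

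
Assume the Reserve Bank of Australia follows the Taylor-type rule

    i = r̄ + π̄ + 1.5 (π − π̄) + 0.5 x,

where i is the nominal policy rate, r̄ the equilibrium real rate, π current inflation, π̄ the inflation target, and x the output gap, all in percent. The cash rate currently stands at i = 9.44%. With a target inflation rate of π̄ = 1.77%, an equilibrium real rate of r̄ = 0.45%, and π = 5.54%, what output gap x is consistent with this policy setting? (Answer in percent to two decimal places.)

0.5 x = 9.44 − 0.45 − 1.77 − 1.5 × (5.54 − 1.77) = 1.565
x = 1.565 / 0.5 = 3.13

3.13%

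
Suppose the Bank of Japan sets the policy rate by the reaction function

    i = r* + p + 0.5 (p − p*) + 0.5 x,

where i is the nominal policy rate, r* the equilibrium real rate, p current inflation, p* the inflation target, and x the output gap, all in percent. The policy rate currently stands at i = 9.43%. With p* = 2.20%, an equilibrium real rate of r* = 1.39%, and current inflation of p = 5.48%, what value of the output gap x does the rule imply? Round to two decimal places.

1.84%

0.5 x = 9.43 − 1.39 − 5.48 − 0.5 × (5.48 − 2.20) = 0.92
x = 0.92 / 0.5 = 1.84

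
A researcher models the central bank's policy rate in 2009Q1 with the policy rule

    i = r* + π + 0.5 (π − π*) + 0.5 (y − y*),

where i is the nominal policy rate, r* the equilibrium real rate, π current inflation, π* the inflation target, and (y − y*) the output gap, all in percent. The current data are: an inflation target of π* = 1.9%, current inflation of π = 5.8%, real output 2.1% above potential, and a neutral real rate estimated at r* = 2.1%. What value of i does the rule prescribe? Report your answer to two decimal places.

10.90%

Output 2.1% above potential → (y − y*) = 2.1.
i = 2.1 + 5.8 + 0.5 × (5.8 − 1.9) + 0.5 × 2.1
   = 2.1 + 5.8 + 1.95 + 1.05 = 10.90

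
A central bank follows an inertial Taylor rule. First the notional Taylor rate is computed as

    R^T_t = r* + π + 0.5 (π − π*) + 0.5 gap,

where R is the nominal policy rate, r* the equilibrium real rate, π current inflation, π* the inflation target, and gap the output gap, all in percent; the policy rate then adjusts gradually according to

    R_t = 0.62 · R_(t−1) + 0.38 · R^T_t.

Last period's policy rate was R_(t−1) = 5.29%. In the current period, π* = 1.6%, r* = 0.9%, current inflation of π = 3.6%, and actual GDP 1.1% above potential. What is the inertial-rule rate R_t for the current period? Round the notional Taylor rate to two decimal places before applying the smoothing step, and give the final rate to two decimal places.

5.58%

Output 1.1% above potential → gap = 1.1.
R^T_t = 0.9 + 3.6 + 0.5 × (3.6 − 1.6) + 0.5 × 1.1
   = 0.9 + 3.6 + 1 + 0.55 = 6.05
R_t = 0.62 × 5.29 + 0.38 × 6.05 = 3.2798 + 2.299 = 5.58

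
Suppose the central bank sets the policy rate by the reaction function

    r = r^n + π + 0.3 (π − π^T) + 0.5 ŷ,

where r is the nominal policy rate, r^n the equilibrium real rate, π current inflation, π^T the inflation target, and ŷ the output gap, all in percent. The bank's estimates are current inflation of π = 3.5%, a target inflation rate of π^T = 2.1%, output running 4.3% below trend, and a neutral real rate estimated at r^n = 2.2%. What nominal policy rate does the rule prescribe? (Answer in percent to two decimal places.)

3.97%

Output 4.3% below potential → ŷ = -4.3.
r = 2.2 + 3.5 + 0.3 × (3.5 − 2.1) + 0.5 × (-4.3)
   = 2.2 + 3.5 + 0.42 − 2.15 = 3.97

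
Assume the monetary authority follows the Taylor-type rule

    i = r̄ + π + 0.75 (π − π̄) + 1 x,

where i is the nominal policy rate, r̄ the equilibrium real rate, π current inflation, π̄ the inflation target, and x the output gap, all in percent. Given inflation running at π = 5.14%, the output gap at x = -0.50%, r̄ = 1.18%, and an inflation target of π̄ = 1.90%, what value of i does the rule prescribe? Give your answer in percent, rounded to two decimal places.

i = 1.18 + 5.14 + 0.75 × (5.14 − 1.90) + 1 × (-0.50)
   = 1.18 + 5.14 + 2.43 − 0.5 = 8.25

8.25%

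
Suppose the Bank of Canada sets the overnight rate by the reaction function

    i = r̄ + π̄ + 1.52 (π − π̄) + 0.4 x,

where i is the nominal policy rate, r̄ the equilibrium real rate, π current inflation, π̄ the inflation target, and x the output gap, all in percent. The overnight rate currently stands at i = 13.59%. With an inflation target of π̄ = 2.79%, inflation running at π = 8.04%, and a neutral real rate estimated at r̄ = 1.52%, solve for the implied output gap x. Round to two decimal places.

3.25%

0.4 x = 13.59 − 1.52 − 2.79 − 1.52 × (8.04 − 2.79) = 1.3
x = 1.3 / 0.4 = 3.25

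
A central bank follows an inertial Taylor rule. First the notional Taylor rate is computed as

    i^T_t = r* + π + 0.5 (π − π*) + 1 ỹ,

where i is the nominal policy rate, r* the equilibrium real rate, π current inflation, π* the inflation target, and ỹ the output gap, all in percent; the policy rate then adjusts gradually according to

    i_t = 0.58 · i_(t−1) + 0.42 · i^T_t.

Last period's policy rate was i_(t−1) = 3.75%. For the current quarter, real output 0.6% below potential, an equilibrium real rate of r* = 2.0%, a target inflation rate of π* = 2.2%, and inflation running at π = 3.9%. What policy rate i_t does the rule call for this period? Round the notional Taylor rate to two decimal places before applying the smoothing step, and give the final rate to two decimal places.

Output 0.6% below potential → ỹ = -0.6.
i^T_t = 2.0 + 3.9 + 0.5 × (3.9 − 2.2) + 1 × (-0.6)
   = 2.0 + 3.9 + 0.85 − 0.6 = 6.15
i_t = 0.58 × 3.75 + 0.42 × 6.15 = 2.175 + 2.583 = 4.76

4.76%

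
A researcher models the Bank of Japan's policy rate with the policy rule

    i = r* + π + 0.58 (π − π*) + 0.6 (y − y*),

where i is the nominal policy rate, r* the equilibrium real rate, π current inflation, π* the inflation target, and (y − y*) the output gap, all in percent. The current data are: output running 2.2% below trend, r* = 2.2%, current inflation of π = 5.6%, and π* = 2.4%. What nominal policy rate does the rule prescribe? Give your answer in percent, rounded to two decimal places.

8.34%

Output 2.2% below potential → (y − y*) = -2.2.
i = 2.2 + 5.6 + 0.58 × (5.6 − 2.4) + 0.6 × (-2.2)
   = 2.2 + 5.6 + 1.856 − 1.32 = 8.34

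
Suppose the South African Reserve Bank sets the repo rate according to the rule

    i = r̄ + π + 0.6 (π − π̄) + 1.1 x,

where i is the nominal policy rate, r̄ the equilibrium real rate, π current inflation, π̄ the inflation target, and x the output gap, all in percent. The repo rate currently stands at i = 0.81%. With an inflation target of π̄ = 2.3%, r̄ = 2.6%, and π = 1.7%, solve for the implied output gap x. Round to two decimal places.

-2.85%

1.1 x = 0.81 − 2.6 − 1.7 − 0.6 × (1.7 − 2.3) = -3.13
x = -3.13 / 1.1 = -2.85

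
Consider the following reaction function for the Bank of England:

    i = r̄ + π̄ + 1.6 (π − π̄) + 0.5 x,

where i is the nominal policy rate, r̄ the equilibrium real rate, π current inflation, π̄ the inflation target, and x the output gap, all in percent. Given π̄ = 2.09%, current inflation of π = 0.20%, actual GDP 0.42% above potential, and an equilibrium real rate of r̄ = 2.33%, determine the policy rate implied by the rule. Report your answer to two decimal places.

1.61%

Output 0.42% above potential → x = 0.42.
i = 2.33 + 2.09 + 1.6 × (0.20 − 2.09) + 0.5 × 0.42
   = 2.33 + 2.09 − 3.024 + 0.21 = 1.61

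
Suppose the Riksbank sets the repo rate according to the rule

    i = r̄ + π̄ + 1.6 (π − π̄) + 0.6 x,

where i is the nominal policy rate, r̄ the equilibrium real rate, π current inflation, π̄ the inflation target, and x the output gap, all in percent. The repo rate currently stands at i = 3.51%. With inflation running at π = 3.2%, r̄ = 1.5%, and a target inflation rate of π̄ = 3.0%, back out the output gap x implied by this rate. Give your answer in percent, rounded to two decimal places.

0.6 x = 3.51 − 1.5 − 3.0 − 1.6 × (3.2 − 3.0) = -1.31
x = -1.31 / 0.6 = -2.18

-2.18%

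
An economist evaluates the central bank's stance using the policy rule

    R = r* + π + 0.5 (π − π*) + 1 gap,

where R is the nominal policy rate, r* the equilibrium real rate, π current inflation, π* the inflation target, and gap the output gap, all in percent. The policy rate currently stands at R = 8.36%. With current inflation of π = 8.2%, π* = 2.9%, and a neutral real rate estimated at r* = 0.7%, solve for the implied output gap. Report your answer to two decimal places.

-3.19%

1 gap = 8.36 − 0.7 − 8.2 − 0.5 × (8.2 − 2.9) = -3.19
gap = -3.19 / 1 = -3.19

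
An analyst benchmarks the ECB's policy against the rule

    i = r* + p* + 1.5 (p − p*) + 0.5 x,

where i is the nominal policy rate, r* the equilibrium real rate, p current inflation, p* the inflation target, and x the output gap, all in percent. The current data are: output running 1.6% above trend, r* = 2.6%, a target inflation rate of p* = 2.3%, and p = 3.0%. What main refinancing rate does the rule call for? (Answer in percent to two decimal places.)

6.75%

Output 1.6% above potential → x = 1.6.
i = 2.6 + 2.3 + 1.5 × (3.0 − 2.3) + 0.5 × 1.6
   = 2.6 + 2.3 + 1.05 + 0.8 = 6.75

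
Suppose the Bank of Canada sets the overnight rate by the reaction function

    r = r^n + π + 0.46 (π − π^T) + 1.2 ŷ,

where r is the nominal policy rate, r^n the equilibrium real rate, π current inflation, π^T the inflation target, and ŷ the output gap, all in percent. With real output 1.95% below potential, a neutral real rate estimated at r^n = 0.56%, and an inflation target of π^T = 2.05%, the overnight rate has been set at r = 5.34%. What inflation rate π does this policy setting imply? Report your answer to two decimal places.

Output 1.95% below potential → ŷ = -1.95.
Collecting π: r = r^n + (1 + 0.46) π − 0.46 π^T + 1.2 ŷ
1.46 π = 5.34 − 0.56 + 0.46 × 2.05 − 1.2 × (-1.95) = 8.063
π = 8.063 / 1.46 = 5.52

5.52%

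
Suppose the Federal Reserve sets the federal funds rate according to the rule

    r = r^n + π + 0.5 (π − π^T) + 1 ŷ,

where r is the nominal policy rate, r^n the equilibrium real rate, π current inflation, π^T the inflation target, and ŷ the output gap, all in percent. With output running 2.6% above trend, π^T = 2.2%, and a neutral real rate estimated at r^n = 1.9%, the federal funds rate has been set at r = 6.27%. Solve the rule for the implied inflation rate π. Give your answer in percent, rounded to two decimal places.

1.91%

Output 2.6% above potential → ŷ = 2.6.
Collecting π: r = r^n + (1 + 0.5) π − 0.5 π^T + 1 ŷ
1.5 π = 6.27 − 1.9 + 0.5 × 2.2 − 1 × 2.6 = 2.87
π = 2.87 / 1.5 = 1.91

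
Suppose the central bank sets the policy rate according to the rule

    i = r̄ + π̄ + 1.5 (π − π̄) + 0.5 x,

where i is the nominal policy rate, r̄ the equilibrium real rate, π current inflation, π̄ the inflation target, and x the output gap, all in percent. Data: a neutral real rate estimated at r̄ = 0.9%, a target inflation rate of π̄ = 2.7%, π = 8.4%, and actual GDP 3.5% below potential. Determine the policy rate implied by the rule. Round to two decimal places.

10.40%

Output 3.5% below potential → x = -3.5.
i = 0.9 + 2.7 + 1.5 × (8.4 − 2.7) + 0.5 × (-3.5)
   = 0.9 + 2.7 + 8.55 − 1.75 = 10.40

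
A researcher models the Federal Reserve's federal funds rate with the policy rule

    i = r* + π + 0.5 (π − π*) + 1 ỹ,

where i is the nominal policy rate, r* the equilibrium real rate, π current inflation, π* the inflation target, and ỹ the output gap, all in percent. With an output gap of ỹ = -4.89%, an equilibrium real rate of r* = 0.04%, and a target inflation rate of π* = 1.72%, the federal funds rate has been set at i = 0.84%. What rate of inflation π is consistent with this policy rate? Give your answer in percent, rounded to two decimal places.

Collecting π: i = r* + (1 + 0.5) π − 0.5 π* + 1 ỹ
1.5 π = 0.84 − 0.04 + 0.5 × 1.72 − 1 × (-4.89) = 6.55
π = 6.55 / 1.5 = 4.37

4.37%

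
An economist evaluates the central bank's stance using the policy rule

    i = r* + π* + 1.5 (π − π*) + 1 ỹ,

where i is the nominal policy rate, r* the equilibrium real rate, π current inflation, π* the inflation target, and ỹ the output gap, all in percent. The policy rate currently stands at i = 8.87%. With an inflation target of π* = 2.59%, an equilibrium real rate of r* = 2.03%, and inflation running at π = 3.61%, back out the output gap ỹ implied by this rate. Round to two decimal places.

1 ỹ = 8.87 − 2.03 − 2.59 − 1.5 × (3.61 − 2.59) = 2.72
ỹ = 2.72 / 1 = 2.72

2.72%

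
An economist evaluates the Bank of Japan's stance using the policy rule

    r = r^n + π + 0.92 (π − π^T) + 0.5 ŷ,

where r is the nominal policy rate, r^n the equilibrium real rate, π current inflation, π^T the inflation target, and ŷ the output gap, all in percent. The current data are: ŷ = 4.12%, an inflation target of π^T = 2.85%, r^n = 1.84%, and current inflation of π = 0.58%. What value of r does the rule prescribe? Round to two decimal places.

2.39%

r = 1.84 + 0.58 + 0.92 × (0.58 − 2.85) + 0.5 × 4.12
   = 1.84 + 0.58 − 2.0884 + 2.06 = 2.39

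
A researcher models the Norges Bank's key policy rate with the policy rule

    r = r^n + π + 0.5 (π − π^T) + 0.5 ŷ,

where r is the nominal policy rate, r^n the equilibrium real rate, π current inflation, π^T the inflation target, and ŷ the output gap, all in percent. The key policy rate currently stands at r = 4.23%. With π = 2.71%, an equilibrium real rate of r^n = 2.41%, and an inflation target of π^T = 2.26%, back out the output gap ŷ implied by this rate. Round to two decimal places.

0.5 ŷ = 4.23 − 2.41 − 2.71 − 0.5 × (2.71 − 2.26) = -1.115
ŷ = -1.115 / 0.5 = -2.23

-2.23%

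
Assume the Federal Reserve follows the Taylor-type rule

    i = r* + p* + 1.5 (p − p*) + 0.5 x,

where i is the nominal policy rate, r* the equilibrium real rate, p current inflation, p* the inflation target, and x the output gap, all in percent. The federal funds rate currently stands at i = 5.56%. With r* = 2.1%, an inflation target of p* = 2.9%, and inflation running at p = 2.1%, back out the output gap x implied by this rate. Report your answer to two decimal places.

3.52%

0.5 x = 5.56 − 2.1 − 2.9 − 1.5 × (2.1 − 2.9) = 1.76
x = 1.76 / 0.5 = 3.52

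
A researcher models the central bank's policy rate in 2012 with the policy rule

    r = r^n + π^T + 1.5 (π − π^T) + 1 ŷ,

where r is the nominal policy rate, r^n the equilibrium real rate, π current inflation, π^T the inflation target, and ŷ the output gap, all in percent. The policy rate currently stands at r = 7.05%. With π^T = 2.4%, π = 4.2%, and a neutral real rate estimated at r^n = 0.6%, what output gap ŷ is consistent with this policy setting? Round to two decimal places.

1 ŷ = 7.05 − 0.6 − 2.4 − 1.5 × (4.2 − 2.4) = 1.35
ŷ = 1.35 / 1 = 1.35

1.35%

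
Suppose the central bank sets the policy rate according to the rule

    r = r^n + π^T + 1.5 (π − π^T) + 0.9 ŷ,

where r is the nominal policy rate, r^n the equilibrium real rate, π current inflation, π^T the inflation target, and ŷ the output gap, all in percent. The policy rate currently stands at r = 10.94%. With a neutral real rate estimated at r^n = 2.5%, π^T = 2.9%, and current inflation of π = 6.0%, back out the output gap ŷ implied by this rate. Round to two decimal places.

0.99%

0.9 ŷ = 10.94 − 2.5 − 2.9 − 1.5 × (6.0 − 2.9) = 0.89
ŷ = 0.89 / 0.9 = 0.99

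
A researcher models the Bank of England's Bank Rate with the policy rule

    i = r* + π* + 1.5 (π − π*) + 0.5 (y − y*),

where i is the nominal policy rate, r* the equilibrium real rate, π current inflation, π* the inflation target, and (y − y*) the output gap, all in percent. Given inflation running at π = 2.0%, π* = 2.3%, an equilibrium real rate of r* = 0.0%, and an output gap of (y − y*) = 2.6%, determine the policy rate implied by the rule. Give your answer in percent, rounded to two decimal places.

i = 0.0 + 2.3 + 1.5 × (2.0 − 2.3) + 0.5 × 2.6
   = 0.0 + 2.3 − 0.45 + 1.3 = 3.15

3.15%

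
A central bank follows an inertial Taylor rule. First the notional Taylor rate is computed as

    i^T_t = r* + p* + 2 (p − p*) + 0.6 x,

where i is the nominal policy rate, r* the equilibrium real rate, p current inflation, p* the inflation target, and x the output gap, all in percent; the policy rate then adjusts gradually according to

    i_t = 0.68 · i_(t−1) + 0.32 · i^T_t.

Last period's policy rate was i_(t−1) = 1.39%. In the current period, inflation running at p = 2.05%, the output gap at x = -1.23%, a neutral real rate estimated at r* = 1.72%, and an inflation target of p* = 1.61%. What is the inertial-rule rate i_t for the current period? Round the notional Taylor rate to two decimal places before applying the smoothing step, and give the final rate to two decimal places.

2.06%

i^T_t = 1.72 + 1.61 + 2 × (2.05 − 1.61) + 0.6 × (-1.23)
   = 1.72 + 1.61 + 0.88 − 0.738 = 3.47
i_t = 0.68 × 1.39 + 0.32 × 3.47 = 0.9452 + 1.1104 = 2.06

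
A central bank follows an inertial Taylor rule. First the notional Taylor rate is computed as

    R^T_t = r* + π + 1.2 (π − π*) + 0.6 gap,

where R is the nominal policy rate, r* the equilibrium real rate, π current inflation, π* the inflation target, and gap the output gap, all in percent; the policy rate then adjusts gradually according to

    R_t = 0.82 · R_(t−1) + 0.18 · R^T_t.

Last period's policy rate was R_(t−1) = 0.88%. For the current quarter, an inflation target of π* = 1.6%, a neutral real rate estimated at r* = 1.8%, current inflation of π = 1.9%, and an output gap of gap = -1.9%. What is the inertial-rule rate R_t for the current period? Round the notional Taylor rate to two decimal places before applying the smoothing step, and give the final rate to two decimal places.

R^T_t = 1.8 + 1.9 + 1.2 × (1.9 − 1.6) + 0.6 × (-1.9)
   = 1.8 + 1.9 + 0.36 − 1.14 = 2.92
R_t = 0.82 × 0.88 + 0.18 × 2.92 = 0.7216 + 0.5256 = 1.25

1.25%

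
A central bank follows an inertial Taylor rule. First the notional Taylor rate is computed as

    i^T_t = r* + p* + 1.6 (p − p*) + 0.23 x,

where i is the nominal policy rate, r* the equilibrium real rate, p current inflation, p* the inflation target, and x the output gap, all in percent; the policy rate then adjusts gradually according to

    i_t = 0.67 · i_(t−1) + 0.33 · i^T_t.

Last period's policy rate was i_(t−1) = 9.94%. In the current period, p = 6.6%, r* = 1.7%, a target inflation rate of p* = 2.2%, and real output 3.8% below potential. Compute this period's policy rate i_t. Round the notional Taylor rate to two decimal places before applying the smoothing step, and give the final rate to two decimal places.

9.98%

Output 3.8% below potential → x = -3.8.
i^T_t = 1.7 + 2.2 + 1.6 × (6.6 − 2.2) + 0.23 × (-3.8)
   = 1.7 + 2.2 + 7.04 − 0.874 = 10.07
i_t = 0.67 × 9.94 + 0.33 × 10.07 = 6.6598 + 3.3231 = 9.98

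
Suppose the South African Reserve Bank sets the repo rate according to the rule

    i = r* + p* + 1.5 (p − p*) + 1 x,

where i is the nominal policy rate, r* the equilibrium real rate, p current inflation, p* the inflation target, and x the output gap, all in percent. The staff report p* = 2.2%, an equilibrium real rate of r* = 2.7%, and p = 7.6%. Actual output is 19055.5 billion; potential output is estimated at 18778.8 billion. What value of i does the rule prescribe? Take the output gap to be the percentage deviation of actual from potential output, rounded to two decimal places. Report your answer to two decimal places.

Output gap = 100 × (19055.5 − 18778.8) / 18778.8 = 1.47%.
i = 2.70 + 2.20 + 1.5 × (7.60 − 2.20) + 1 × 1.47
   = 2.70 + 2.2 + 8.1 + 1.47 = 14.47

14.47%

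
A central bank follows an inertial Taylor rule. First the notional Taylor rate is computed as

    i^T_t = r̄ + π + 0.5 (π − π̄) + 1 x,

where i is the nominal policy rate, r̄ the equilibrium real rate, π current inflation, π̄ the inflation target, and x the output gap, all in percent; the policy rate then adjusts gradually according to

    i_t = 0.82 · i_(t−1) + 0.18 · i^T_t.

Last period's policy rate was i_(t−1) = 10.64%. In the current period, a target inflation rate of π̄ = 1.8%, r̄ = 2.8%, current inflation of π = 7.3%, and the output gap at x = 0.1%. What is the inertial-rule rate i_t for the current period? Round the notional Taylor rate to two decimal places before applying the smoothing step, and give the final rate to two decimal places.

i^T_t = 2.8 + 7.3 + 0.5 × (7.3 − 1.8) + 1 × 0.1
   = 2.8 + 7.3 + 2.75 + 0.1 = 12.95
i_t = 0.82 × 10.64 + 0.18 × 12.95 = 8.7248 + 2.331 = 11.06

11.06%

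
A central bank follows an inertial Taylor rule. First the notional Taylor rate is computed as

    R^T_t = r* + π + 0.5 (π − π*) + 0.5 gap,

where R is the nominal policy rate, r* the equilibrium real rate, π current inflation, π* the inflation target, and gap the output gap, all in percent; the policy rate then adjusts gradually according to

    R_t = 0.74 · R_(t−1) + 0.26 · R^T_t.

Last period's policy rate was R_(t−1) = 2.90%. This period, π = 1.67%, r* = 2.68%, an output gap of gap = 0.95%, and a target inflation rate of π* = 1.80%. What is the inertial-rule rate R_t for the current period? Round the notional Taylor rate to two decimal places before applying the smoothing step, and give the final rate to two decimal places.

3.38%

R^T_t = 2.68 + 1.67 + 0.5 × (1.67 − 1.80) + 0.5 × 0.95
   = 2.68 + 1.67 − 0.065 + 0.475 = 4.76
R_t = 0.74 × 2.90 + 0.26 × 4.76 = 2.146 + 1.2376 = 3.38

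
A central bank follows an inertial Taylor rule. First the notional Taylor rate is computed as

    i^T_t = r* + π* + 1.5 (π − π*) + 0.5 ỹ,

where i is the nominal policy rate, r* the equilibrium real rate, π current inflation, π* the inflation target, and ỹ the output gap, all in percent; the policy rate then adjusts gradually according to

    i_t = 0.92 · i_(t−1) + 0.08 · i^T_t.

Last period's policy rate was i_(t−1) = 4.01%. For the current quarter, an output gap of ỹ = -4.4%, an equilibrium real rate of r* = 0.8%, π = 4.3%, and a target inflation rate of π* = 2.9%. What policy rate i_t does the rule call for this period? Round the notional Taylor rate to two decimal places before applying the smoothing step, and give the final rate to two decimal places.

3.98%

i^T_t = 0.8 + 2.9 + 1.5 × (4.3 − 2.9) + 0.5 × (-4.4)
   = 0.8 + 2.9 + 2.1 − 2.2 = 3.60
i_t = 0.92 × 4.01 + 0.08 × 3.60 = 3.6892 + 0.288 = 3.98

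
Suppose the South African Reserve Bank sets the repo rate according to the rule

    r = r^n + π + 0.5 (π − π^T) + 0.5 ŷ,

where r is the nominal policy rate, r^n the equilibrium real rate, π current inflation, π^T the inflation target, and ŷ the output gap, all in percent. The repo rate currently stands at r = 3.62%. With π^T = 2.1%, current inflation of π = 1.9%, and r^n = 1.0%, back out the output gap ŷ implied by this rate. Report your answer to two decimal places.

1.64%

0.5 ŷ = 3.62 − 1.0 − 1.9 − 0.5 × (1.9 − 2.1) = 0.82
ŷ = 0.82 / 0.5 = 1.64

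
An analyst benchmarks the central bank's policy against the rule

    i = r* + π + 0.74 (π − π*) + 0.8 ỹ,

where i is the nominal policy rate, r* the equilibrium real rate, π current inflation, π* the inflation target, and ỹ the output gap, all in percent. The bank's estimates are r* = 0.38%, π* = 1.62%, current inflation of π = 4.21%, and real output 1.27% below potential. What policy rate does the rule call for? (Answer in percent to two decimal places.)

Output 1.27% below potential → ỹ = -1.27.
i = 0.38 + 4.21 + 0.74 × (4.21 − 1.62) + 0.8 × (-1.27)
   = 0.38 + 4.21 + 1.9166 − 1.016 = 5.49

5.49%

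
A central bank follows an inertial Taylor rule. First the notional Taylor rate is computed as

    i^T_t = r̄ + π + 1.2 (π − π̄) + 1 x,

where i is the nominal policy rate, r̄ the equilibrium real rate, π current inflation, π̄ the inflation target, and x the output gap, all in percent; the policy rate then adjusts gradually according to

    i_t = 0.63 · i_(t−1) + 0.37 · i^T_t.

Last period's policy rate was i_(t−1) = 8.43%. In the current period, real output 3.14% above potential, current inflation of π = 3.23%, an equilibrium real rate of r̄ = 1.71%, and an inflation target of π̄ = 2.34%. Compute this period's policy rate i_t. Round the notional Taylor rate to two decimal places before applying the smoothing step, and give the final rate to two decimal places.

8.70%

Output 3.14% above potential → x = 3.14.
i^T_t = 1.71 + 3.23 + 1.2 × (3.23 − 2.34) + 1 × 3.14
   = 1.71 + 3.23 + 1.068 + 3.14 = 9.15
i_t = 0.63 × 8.43 + 0.37 × 9.15 = 5.3109 + 3.3855 = 8.70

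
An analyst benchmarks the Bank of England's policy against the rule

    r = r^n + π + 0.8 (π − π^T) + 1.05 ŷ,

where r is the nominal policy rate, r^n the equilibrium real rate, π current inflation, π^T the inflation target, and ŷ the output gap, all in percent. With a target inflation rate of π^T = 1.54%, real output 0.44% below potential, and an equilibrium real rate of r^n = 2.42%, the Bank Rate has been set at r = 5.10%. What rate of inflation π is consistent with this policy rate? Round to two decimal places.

Output 0.44% below potential → ŷ = -0.44.
Collecting π: r = r^n + (1 + 0.8) π − 0.8 π^T + 1.05 ŷ
1.8 π = 5.10 − 2.42 + 0.8 × 1.54 − 1.05 × (-0.44) = 4.374
π = 4.374 / 1.8 = 2.43

2.43%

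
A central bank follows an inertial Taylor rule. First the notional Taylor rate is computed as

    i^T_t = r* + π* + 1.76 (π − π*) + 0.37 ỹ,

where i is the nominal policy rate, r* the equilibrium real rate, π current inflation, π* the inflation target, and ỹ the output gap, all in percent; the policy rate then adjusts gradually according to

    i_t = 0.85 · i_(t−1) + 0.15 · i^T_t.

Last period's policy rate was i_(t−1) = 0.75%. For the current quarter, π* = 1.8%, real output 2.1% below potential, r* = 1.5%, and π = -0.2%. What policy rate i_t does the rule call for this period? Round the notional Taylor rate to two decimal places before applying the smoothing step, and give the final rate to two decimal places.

Output 2.1% below potential → ỹ = -2.1.
i^T_t = 1.5 + 1.8 + 1.76 × (-0.2 − 1.8) + 0.37 × (-2.1)
   = 1.5 + 1.8 − 3.52 − 0.777 = -1.00
i_t = 0.85 × 0.75 + 0.15 × (-1.00) = 0.6375 − 0.15 = 0.49

0.49%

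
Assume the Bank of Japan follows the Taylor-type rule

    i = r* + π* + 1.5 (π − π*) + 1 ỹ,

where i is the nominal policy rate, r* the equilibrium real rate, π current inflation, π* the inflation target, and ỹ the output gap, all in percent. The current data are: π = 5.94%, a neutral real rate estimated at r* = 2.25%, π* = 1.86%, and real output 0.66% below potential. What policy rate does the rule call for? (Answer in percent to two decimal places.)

Output 0.66% below potential → ỹ = -0.66.
i = 2.25 + 1.86 + 1.5 × (5.94 − 1.86) + 1 × (-0.66)
   = 2.25 + 1.86 + 6.12 − 0.66 = 9.57

9.57%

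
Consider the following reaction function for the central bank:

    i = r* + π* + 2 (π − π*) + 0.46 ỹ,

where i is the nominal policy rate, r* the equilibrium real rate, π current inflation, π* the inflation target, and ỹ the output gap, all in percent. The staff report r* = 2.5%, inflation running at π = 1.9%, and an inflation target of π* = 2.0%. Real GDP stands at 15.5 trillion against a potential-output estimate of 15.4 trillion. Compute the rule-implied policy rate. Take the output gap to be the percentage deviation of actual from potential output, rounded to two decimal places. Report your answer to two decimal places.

4.60%

Output gap = 100 × (15.5 − 15.4) / 15.4 = 0.65%.
i = 2.50 + 2.00 + 2 × (1.90 − 2.00) + 0.46 × 0.65
   = 2.50 + 2 − 0.2 + 0.299 = 4.60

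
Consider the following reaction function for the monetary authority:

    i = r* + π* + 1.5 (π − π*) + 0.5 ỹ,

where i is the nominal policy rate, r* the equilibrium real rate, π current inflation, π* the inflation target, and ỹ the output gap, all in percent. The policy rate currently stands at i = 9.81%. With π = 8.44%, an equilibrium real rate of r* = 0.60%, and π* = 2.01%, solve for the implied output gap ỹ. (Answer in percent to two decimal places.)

-4.89%

0.5 ỹ = 9.81 − 0.60 − 2.01 − 1.5 × (8.44 − 2.01) = -2.445
ỹ = -2.445 / 0.5 = -4.89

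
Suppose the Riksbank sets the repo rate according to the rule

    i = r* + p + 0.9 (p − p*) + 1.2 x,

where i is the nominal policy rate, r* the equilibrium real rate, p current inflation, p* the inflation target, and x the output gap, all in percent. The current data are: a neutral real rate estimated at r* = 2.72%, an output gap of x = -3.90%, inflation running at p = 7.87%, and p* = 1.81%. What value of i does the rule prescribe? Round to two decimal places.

11.36%

i = 2.72 + 7.87 + 0.9 × (7.87 − 1.81) + 1.2 × (-3.90)
   = 2.72 + 7.87 + 5.454 − 4.68 = 11.36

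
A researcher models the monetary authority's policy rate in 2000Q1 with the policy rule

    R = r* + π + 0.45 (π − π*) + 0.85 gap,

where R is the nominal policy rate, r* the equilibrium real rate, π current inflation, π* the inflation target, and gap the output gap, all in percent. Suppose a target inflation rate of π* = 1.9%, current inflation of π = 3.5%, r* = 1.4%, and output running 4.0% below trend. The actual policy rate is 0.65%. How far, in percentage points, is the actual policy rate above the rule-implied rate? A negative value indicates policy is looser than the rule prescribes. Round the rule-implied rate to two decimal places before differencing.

-1.57 pp

Output 4.0% below potential → gap = -4.0.
R = 1.4 + 3.5 + 0.45 × (3.5 − 1.9) + 0.85 × (-4.0)
   = 1.4 + 3.5 + 0.72 − 3.4 = 2.22
Deviation = 0.65 − 2.22 = -1.57 pp.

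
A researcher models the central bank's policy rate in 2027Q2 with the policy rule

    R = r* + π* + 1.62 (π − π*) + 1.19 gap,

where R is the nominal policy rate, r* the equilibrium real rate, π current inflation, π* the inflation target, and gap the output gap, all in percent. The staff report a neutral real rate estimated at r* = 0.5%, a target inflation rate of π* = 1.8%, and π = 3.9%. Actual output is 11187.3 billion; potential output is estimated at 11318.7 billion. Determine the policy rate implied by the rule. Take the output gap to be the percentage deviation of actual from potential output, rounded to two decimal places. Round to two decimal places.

4.32%

Output gap = 100 × (11187.3 − 11318.7) / 11318.7 = -1.16%.
R = 0.50 + 1.80 + 1.62 × (3.90 − 1.80) + 1.19 × (-1.16)
   = 0.50 + 1.8 + 3.402 − 1.3804 = 4.32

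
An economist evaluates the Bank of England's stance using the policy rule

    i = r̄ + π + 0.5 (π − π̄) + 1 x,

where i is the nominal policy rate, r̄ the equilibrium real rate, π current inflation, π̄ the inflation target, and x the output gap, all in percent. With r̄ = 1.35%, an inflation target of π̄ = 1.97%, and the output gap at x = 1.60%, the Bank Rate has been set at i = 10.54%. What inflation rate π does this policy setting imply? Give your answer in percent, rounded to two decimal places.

5.72%

Collecting π: i = r̄ + (1 + 0.5) π − 0.5 π̄ + 1 x
1.5 π = 10.54 − 1.35 + 0.5 × 1.97 − 1 × 1.60 = 8.575
π = 8.575 / 1.5 = 5.72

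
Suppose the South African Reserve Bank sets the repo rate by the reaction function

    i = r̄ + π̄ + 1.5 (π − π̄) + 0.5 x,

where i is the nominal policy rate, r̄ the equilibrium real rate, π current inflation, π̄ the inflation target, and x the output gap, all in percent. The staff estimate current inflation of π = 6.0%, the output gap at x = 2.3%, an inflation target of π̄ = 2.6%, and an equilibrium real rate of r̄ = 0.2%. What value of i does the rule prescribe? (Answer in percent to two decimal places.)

9.05%

i = 0.2 + 2.6 + 1.5 × (6.0 − 2.6) + 0.5 × 2.3
   = 0.2 + 2.6 + 5.1 + 1.15 = 9.05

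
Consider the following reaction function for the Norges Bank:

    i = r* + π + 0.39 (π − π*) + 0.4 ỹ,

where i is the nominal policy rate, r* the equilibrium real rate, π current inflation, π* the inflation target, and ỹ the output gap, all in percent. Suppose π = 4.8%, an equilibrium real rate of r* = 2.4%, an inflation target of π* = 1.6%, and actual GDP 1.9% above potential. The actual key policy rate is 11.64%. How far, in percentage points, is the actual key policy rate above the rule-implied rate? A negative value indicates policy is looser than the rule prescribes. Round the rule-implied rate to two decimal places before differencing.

Output 1.9% above potential → ỹ = 1.9.
i = 2.4 + 4.8 + 0.39 × (4.8 − 1.6) + 0.4 × 1.9
   = 2.4 + 4.8 + 1.248 + 0.76 = 9.21
Deviation = 11.64 − 9.21 = 2.43 pp.

2.43 pp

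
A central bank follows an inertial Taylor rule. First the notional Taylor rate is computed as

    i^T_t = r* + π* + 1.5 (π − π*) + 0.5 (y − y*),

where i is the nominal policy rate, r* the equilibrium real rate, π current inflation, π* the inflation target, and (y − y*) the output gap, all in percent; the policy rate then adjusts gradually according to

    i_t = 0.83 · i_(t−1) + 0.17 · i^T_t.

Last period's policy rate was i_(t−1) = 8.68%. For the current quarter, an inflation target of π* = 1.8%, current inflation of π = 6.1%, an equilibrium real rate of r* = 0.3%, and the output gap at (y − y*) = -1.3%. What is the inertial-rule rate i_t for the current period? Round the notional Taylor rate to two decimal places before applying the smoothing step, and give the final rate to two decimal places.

8.55%

i^T_t = 0.3 + 1.8 + 1.5 × (6.1 − 1.8) + 0.5 × (-1.3)
   = 0.3 + 1.8 + 6.45 − 0.65 = 7.90
i_t = 0.83 × 8.68 + 0.17 × 7.90 = 7.2044 + 1.343 = 8.55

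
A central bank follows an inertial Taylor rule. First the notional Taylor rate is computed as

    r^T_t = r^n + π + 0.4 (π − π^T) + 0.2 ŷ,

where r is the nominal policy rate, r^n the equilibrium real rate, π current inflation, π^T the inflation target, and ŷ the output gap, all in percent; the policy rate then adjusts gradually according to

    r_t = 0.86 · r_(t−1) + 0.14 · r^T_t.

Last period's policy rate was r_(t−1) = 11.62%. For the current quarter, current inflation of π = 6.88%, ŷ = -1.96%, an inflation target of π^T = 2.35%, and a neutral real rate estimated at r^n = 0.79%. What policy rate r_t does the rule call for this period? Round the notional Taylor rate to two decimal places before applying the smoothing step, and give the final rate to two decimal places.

11.27%

r^T_t = 0.79 + 6.88 + 0.4 × (6.88 − 2.35) + 0.2 × (-1.96)
   = 0.79 + 6.88 + 1.812 − 0.392 = 9.09
r_t = 0.86 × 11.62 + 0.14 × 9.09 = 9.9932 + 1.2726 = 11.27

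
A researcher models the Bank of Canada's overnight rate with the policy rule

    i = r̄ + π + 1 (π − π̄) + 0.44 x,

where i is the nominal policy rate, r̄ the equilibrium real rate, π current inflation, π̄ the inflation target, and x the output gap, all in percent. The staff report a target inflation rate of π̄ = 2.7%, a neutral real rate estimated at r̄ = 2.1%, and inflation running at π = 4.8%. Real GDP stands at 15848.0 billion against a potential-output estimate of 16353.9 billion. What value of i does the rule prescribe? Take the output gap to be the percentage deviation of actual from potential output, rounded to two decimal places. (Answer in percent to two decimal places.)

7.64%

Output gap = 100 × (15848.0 − 16353.9) / 16353.9 = -3.09%.
i = 2.10 + 4.80 + 1 × (4.80 − 2.70) + 0.44 × (-3.09)
   = 2.10 + 4.8 + 2.1 − 1.3596 = 7.64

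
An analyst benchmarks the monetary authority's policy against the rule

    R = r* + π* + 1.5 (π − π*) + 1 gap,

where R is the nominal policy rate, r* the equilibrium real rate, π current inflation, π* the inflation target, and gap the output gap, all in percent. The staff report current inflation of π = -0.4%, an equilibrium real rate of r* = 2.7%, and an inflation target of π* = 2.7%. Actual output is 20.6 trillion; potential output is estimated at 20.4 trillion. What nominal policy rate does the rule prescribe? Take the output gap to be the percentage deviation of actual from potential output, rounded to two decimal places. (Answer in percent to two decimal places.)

Output gap = 100 × (20.6 − 20.4) / 20.4 = 0.98%.
R = 2.70 + 2.70 + 1.5 × (-0.40 − 2.70) + 1 × 0.98
   = 2.70 + 2.7 − 4.65 + 0.98 = 1.73

1.73%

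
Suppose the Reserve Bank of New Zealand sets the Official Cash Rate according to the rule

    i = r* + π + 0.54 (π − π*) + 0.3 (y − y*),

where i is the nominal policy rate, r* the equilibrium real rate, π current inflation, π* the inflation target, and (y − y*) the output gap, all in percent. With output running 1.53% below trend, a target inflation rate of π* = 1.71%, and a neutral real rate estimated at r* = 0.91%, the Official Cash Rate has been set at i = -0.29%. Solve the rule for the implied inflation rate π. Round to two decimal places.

0.12%

Output 1.53% below potential → (y − y*) = -1.53.
Collecting π: i = r* + (1 + 0.54) π − 0.54 π* + 0.3 (y − y*)
1.54 π = -0.29 − 0.91 + 0.54 × 1.71 − 0.3 × (-1.53) = 0.1824
π = 0.1824 / 1.54 = 0.12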